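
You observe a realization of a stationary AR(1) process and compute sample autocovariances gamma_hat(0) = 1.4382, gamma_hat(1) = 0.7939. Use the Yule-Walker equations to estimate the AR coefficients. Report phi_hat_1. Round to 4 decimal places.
\hat\phi_{1} = 0.5520

The Yule-Walker equations for an AR(p) process read, in matrix form,
  Gamma_p phi = r_p,   with   (Gamma_p)_{ij} = gamma(|i - j|),
                       (r_p)_i = gamma(i),   i,j = 1..p.
Substitute the sample gammas (Toeplitz matrix and right-hand side of size 1):
  Gamma_p = [[1.4382]]
  r_p     = [0.7939]
With p = 1 this is the single equation gamma(0) phi_1 = gamma(1):
  phi_hat_1 = gamma(1) / gamma(0) = 0.7939 / 1.4382 = 0.5520.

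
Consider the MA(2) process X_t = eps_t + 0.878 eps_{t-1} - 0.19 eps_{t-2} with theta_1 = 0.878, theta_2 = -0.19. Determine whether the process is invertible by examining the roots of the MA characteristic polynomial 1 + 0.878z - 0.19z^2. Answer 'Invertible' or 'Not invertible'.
\text{Not invertible}

The MA(q) characteristic polynomial is P(z) = 1 + 0.878z - 0.19z^2.
Invertibility requires all roots to lie outside the unit circle, i.e. |z| > 1 for every root.
Set 1 + (0.878) z + (-0.19) z^2 = 0, i.e. a z^2 + b z + c = 0 with a = -0.19, b = 0.878, c = 1.
Discriminant D = b^2 - 4ac = (0.878)^2 - 4*(-0.19)*1 = 0.770884 - (-0.76) = 1.530884.
D >= 0, so the roots are real: z = (-b +/- sqrt(D)) / (2a) = (-0.878 +/- 1.237289) / (-0.38).
  z_1 = (-0.878 + 1.237289) / (-0.38) = -0.9455,   |z_1| = 0.9455.
  z_2 = (-0.878 - 1.237289) / (-0.38) = 5.5665,   |z_2| = 5.5665.
Moduli of all roots: 0.9455, 5.5665.
All moduli strictly greater than 1? No.
Verdict: Not invertible.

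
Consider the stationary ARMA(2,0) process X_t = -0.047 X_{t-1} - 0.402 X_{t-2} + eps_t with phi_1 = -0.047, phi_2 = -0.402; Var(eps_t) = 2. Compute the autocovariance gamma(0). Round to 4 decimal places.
\gamma(0) = 2.3882

Multiply the model equation by X_{t-k} and take expectations. With theta_0 = psi_0 = 1 and psi_j the MA(infinity) weights, this gives
  gamma(k) - sum_i phi_i gamma(k-i) = c_k,
  c_k = sigma^2 * sum_{j=k..q} theta_j psi_{j-k}   (c_k = 0 for k > q),
using gamma(-m) = gamma(m).
Pure AR (q = 0): c_0 = sigma^2 = 2, c_k = 0 for k >= 1.
Equations for k = 0, 1, 2 (AR order 2, c_2 = 0):
  (E0) gamma(0) = phi_1 gamma(1) + phi_2 gamma(2) + c_0
  (E1) gamma(1) = phi_1 gamma(0) + phi_2 gamma(1) + c_1
  (E2) gamma(2) = phi_1 gamma(1) + phi_2 gamma(0)
From (E1): gamma(1) = A gamma(0) + B with
  A = phi_1 / (1 - phi_2) = -0.047 / 1.402 = -0.033524,   B = c_1 / (1 - phi_2) = 0 / 1.402 = 0.
Insert (E2) into (E0): gamma(0) (1 - phi_2^2) = phi_1 (1 + phi_2) gamma(1) + c_0.
  phi_1 (1 + phi_2) = (-0.047)(0.598) = -0.028106,   1 - phi_2^2 = 0.838396.
Replace gamma(1) by A gamma(0) + B and collect gamma(0):
  gamma(0) [0.838396 - (-0.028106)(-0.033524)] = c_0 = 2
  gamma(0) * 0.837454 = 2
  gamma(0) = 2 / 0.837454 = 2.388191.
Therefore gamma(0) = 2.3882 (to 4 decimal places).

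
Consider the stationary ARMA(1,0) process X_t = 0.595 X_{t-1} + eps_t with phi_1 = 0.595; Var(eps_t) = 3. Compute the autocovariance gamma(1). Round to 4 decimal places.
\gamma(1) = 2.7633

Multiply the model equation by X_{t-k} and take expectations. With theta_0 = psi_0 = 1 and psi_j the MA(infinity) weights, this gives
  gamma(k) - sum_i phi_i gamma(k-i) = c_k,
  c_k = sigma^2 * sum_{j=k..q} theta_j psi_{j-k}   (c_k = 0 for k > q),
using gamma(-m) = gamma(m).
Pure AR (q = 0): c_0 = sigma^2 = 3, c_k = 0 for k >= 1.
Equations for k = 0 and k = 1 (AR order 1):
  gamma(0) = phi_1 gamma(1) + c_0
  gamma(1) = phi_1 gamma(0) + c_1
Substituting the second into the first: gamma(0) (1 - phi_1^2) = c_0 + phi_1 c_1, so
  gamma(0) = c_0 / (1 - phi_1^2) = 3 / (1 - (0.595)^2) = 3 / 0.645975 = 4.644143.
  gamma(1) = phi_1 gamma(0) = (0.595)(4.644143) = 2.763265.
Therefore gamma(1) = 2.7633 (to 4 decimal places).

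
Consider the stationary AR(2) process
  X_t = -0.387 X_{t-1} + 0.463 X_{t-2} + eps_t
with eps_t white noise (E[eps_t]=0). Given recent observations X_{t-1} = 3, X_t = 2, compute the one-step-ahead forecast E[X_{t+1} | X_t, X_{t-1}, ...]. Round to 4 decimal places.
E[X_{t+1} \mid \mathcal F_t] = 0.6150

For an AR(p) model X_t = c + sum_i phi_i X_{t-i} + eps_t, the
one-step-ahead conditional mean is
  E[X_{t+1} | X_t, ...] = c + sum_i phi_i X_{t+1-i}.
Substitute known values:
  E[X_{t+1} | ...] = (-0.387) * (2) + (0.463) * (3)
                   = 0.6150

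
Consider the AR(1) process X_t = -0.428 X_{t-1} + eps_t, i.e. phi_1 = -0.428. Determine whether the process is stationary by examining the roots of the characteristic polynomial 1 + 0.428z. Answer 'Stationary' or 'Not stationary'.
\text{Stationary}

The AR(p) characteristic polynomial is P(z) = 1 + 0.428z.
Stationarity requires all roots to lie outside the unit circle, i.e. |z| > 1 for every root.
This is linear in z: 1 + (0.428) z = 0  =>  z = -1/(0.428) = -2.336449,  |z| = 2.336449.
Moduli of all roots: 2.3364.
All moduli strictly greater than 1? Yes.
Verdict: Stationary.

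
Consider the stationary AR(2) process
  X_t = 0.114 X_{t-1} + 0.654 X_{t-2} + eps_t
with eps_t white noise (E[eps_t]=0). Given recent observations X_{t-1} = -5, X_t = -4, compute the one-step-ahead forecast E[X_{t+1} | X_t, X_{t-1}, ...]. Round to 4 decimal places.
E[X_{t+1} \mid \mathcal F_t] = -3.7260

For an AR(p) model X_t = c + sum_i phi_i X_{t-i} + eps_t, the
one-step-ahead conditional mean is
  E[X_{t+1} | X_t, ...] = c + sum_i phi_i X_{t+1-i}.
Substitute known values:
  E[X_{t+1} | ...] = (0.114) * (-4) + (0.654) * (-5)
                   = -3.7260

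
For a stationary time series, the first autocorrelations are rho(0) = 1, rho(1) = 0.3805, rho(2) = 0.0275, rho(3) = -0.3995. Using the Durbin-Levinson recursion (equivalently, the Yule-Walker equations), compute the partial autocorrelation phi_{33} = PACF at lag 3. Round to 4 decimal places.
\phi_{33} = -0.4281

The PACF at lag k is phi_{kk}, the last component of the solution
to the Yule-Walker system G_k phi = r_k where
  (G_k)_{ij} = rho(|i - j|), (r_k)_i = rho(i), i,j = 1..k.
Equivalently, Durbin-Levinson gives phi_{kk} iteratively:
  phi_{11} = rho(1)
  phi_{kk} = [rho(k) - sum_{j=1..k-1} phi_{k-1,j} rho(k-j)]
            / [1 - sum_{j=1..k-1} phi_{k-1,j} rho(j)],
  phi_{k,j} = phi_{k-1,j} - phi_{kk} phi_{k-1,k-j},  j = 1..k-1.
Step k = 1:
  phi_11 = rho(1) = 0.3805.
Step k = 2:
  phi_22 = [rho(2) - phi_11 rho(1)] / [1 - phi_11 rho(1)] = [0.0275 - (0.3805)(0.3805)] / [1 - (0.3805)(0.3805)]
         = -0.11728025 / 0.85521975 = -0.137135.
  Update: phi_21 = phi_11 - phi_22 phi_11 = 0.3805 - (-0.137135)(0.3805) = 0.43268.
Step k = 3:
  phi_33 = [rho(3) - phi_21 rho(2) - phi_22 rho(1)] / [1 - phi_21 rho(1) - phi_22 rho(2)]
    numerator   = -0.3995 - (0.43268)(0.0275) - (-0.137135)(0.3805) = -0.35921896
    denominator = 1 - (0.43268)(0.3805) - (-0.137135)(0.0275) = 0.83913657
  phi_33 = -0.35921896 / 0.83913657 = -0.4281.
Therefore phi_{33} = -0.4281.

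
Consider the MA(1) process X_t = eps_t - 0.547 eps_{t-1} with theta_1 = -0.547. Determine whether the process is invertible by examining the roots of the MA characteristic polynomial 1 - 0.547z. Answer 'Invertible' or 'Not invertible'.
\text{Invertible}

The MA(q) characteristic polynomial is P(z) = 1 - 0.547z.
Invertibility requires all roots to lie outside the unit circle, i.e. |z| > 1 for every root.
This is linear in z: 1 + (-0.547) z = 0  =>  z = -1/(-0.547) = 1.828154,  |z| = 1.828154.
Moduli of all roots: 1.8282.
All moduli strictly greater than 1? Yes.
Verdict: Invertible.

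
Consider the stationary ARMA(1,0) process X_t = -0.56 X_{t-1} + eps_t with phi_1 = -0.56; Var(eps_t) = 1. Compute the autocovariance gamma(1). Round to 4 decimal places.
\gamma(1) = -0.8159

Multiply the model equation by X_{t-k} and take expectations. With theta_0 = psi_0 = 1 and psi_j the MA(infinity) weights, this gives
  gamma(k) - sum_i phi_i gamma(k-i) = c_k,
  c_k = sigma^2 * sum_{j=k..q} theta_j psi_{j-k}   (c_k = 0 for k > q),
using gamma(-m) = gamma(m).
Pure AR (q = 0): c_0 = sigma^2 = 1, c_k = 0 for k >= 1.
Equations for k = 0 and k = 1 (AR order 1):
  gamma(0) = phi_1 gamma(1) + c_0
  gamma(1) = phi_1 gamma(0) + c_1
Substituting the second into the first: gamma(0) (1 - phi_1^2) = c_0 + phi_1 c_1, so
  gamma(0) = c_0 / (1 - phi_1^2) = 1 / (1 - (-0.56)^2) = 1 / 0.6864 = 1.456876.
  gamma(1) = phi_1 gamma(0) = (-0.56)(1.456876) = -0.815851.
Therefore gamma(1) = -0.8159 (to 4 decimal places).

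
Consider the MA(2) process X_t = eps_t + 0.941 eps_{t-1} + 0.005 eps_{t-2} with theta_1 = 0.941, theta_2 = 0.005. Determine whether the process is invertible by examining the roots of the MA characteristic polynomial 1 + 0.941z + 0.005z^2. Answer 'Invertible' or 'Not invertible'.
\text{Invertible}

The MA(q) characteristic polynomial is P(z) = 1 + 0.941z + 0.005z^2.
Invertibility requires all roots to lie outside the unit circle, i.e. |z| > 1 for every root.
Set 1 + (0.941) z + (0.005) z^2 = 0, i.e. a z^2 + b z + c = 0 with a = 0.005, b = 0.941, c = 1.
Discriminant D = b^2 - 4ac = (0.941)^2 - 4*(0.005)*1 = 0.885481 - (0.02) = 0.865481.
D >= 0, so the roots are real: z = (-b +/- sqrt(D)) / (2a) = (-0.941 +/- 0.930312) / (0.01).
  z_1 = (-0.941 + 0.930312) / (0.01) = -1.0688,   |z_1| = 1.0688.
  z_2 = (-0.941 - 0.930312) / (0.01) = -187.1312,   |z_2| = 187.1312.
Moduli of all roots: 1.0688, 187.1312.
All moduli strictly greater than 1? Yes.
Verdict: Invertible.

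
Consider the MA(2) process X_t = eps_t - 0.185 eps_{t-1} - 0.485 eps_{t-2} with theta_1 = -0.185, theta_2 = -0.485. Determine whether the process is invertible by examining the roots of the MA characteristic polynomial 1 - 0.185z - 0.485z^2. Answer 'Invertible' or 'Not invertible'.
\text{Invertible}

The MA(q) characteristic polynomial is P(z) = 1 - 0.185z - 0.485z^2.
Invertibility requires all roots to lie outside the unit circle, i.e. |z| > 1 for every root.
Set 1 + (-0.185) z + (-0.485) z^2 = 0, i.e. a z^2 + b z + c = 0 with a = -0.485, b = -0.185, c = 1.
Discriminant D = b^2 - 4ac = (-0.185)^2 - 4*(-0.485)*1 = 0.034225 - (-1.94) = 1.974225.
D >= 0, so the roots are real: z = (-b +/- sqrt(D)) / (2a) = (0.185 +/- 1.405071) / (-0.97).
  z_1 = (0.185 + 1.405071) / (-0.97) = -1.6392,   |z_1| = 1.6392.
  z_2 = (0.185 - 1.405071) / (-0.97) = 1.2578,   |z_2| = 1.2578.
Moduli of all roots: 1.6392, 1.2578.
All moduli strictly greater than 1? Yes.
Verdict: Invertible.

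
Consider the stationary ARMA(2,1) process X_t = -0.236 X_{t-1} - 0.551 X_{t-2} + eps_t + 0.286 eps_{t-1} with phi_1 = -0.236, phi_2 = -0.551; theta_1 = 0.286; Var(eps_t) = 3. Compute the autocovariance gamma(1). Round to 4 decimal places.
\gamma(1) = -0.1143

Multiply the model equation by X_{t-k} and take expectations. With theta_0 = psi_0 = 1 and psi_j the MA(infinity) weights, this gives
  gamma(k) - sum_i phi_i gamma(k-i) = c_k,
  c_k = sigma^2 * sum_{j=k..q} theta_j psi_{j-k}   (c_k = 0 for k > q),
using gamma(-m) = gamma(m).
psi-weights needed (psi_j = theta_j + sum_i phi_i psi_{j-i}):
  psi_1 = theta_1 + phi_1 = 0.286 + (-0.236) = 0.05
Right-hand sides:
  c_0 = sigma^2 (1 + theta_1 psi_1) = 3 * (1 + (0.286)(0.05)) = 3 * 1.0143 = 3.0429
  c_1 = sigma^2 theta_1 = 3 * (0.286) = 0.858
  c_2 = 0
Equations for k = 0, 1, 2 (AR order 2, c_2 = 0):
  (E0) gamma(0) = phi_1 gamma(1) + phi_2 gamma(2) + c_0
  (E1) gamma(1) = phi_1 gamma(0) + phi_2 gamma(1) + c_1
  (E2) gamma(2) = phi_1 gamma(1) + phi_2 gamma(0)
From (E1): gamma(1) = A gamma(0) + B with
  A = phi_1 / (1 - phi_2) = -0.236 / 1.551 = -0.15216,   B = c_1 / (1 - phi_2) = 0.858 / 1.551 = 0.553191.
Insert (E2) into (E0): gamma(0) (1 - phi_2^2) = phi_1 (1 + phi_2) gamma(1) + c_0.
  phi_1 (1 + phi_2) = (-0.236)(0.449) = -0.105964,   1 - phi_2^2 = 0.696399.
Replace gamma(1) by A gamma(0) + B and collect gamma(0):
  gamma(0) [0.696399 - (-0.105964)(-0.15216)] = (-0.105964)(0.553191) + 3.0429
  gamma(0) * 0.680276 = 2.984282
  gamma(0) = 2.984282 / 0.680276 = 4.386872.
  gamma(1) = A gamma(0) + B = (-0.15216)(4.386872) + (0.553191) = -0.114314.
Therefore gamma(1) = -0.1143 (to 4 decimal places).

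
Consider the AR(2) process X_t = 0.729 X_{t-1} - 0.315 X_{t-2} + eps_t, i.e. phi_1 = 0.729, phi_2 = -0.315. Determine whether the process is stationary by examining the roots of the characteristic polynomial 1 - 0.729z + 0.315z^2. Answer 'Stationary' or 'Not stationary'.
\text{Stationary}

The AR(p) characteristic polynomial is P(z) = 1 - 0.729z + 0.315z^2.
Stationarity requires all roots to lie outside the unit circle, i.e. |z| > 1 for every root.
Set 1 + (-0.729) z + (0.315) z^2 = 0, i.e. a z^2 + b z + c = 0 with a = 0.315, b = -0.729, c = 1.
Discriminant D = b^2 - 4ac = (-0.729)^2 - 4*(0.315)*1 = 0.531441 - (1.26) = -0.728559.
D < 0, so the roots are the complex-conjugate pair z = (-b +/- i sqrt(-D)) / (2a) = 1.1571 +/- 1.3549i.
For a conjugate pair |z|^2 = z * conj(z) = (product of roots) = c/a = 1/(0.315) = 3.174603, so |z| = sqrt(3.174603) = 1.7817 for both roots.
Moduli of all roots: 1.7817, 1.7817.
All moduli strictly greater than 1? Yes.
Verdict: Stationary.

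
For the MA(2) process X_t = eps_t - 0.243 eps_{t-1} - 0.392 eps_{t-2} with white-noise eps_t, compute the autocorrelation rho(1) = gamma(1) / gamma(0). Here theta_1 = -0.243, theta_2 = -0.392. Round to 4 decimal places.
\rho(1) = -0.1218

For an MA(q) process with theta_0 = 1, the autocovariance is
  gamma(k) = sigma^2 * sum_{i=0..q-k} theta_i * theta_{i+k},
and rho(k) = gamma(k) / gamma(0). Sigma^2 cancels.
  numerator   = (1)*(-0.243) + (-0.243)*(-0.392) = -0.147744.
  denominator = (1)^2 + (-0.243)^2 + (-0.392)^2 = 1.212713.
  rho(1) = -0.147744 / 1.212713 = -0.1218.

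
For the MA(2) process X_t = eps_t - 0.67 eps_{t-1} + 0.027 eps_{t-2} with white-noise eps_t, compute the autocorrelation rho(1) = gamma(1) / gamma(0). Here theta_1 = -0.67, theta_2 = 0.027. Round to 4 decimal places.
\rho(1) = -0.4747

For an MA(q) process with theta_0 = 1, the autocovariance is
  gamma(k) = sigma^2 * sum_{i=0..q-k} theta_i * theta_{i+k},
and rho(k) = gamma(k) / gamma(0). Sigma^2 cancels.
  numerator   = (1)*(-0.67) + (-0.67)*(0.027) = -0.68809.
  denominator = (1)^2 + (-0.67)^2 + (0.027)^2 = 1.449629.
  rho(1) = -0.68809 / 1.449629 = -0.4747.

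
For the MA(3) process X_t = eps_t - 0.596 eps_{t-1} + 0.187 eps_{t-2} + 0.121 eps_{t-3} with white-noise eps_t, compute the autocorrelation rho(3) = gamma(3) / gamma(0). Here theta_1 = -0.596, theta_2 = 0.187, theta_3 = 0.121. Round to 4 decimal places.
\rho(3) = 0.0861

For an MA(q) process with theta_0 = 1, the autocovariance is
  gamma(k) = sigma^2 * sum_{i=0..q-k} theta_i * theta_{i+k},
and rho(k) = gamma(k) / gamma(0). Sigma^2 cancels.
  numerator   = (1)*(0.121) = 0.121.
  denominator = (1)^2 + (-0.596)^2 + (0.187)^2 + (0.121)^2 = 1.404826.
  rho(3) = 0.121 / 1.404826 = 0.0861.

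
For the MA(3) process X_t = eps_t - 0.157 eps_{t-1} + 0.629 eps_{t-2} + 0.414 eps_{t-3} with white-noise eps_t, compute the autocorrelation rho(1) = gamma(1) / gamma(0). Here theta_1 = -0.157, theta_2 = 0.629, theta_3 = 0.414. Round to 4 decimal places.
\rho(1) = 0.0029

For an MA(q) process with theta_0 = 1, the autocovariance is
  gamma(k) = sigma^2 * sum_{i=0..q-k} theta_i * theta_{i+k},
and rho(k) = gamma(k) / gamma(0). Sigma^2 cancels.
  numerator   = (1)*(-0.157) + (-0.157)*(0.629) + (0.629)*(0.414) = 0.004653.
  denominator = (1)^2 + (-0.157)^2 + (0.629)^2 + (0.414)^2 = 1.591686.
  rho(1) = 0.004653 / 1.591686 = 0.0029.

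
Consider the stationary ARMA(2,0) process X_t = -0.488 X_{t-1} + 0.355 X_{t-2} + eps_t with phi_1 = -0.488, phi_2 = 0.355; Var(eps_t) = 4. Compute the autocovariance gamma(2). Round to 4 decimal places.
\gamma(2) = 7.7521

Multiply the model equation by X_{t-k} and take expectations. With theta_0 = psi_0 = 1 and psi_j the MA(infinity) weights, this gives
  gamma(k) - sum_i phi_i gamma(k-i) = c_k,
  c_k = sigma^2 * sum_{j=k..q} theta_j psi_{j-k}   (c_k = 0 for k > q),
using gamma(-m) = gamma(m).
Pure AR (q = 0): c_0 = sigma^2 = 4, c_k = 0 for k >= 1.
Equations for k = 0, 1, 2 (AR order 2, c_2 = 0):
  (E0) gamma(0) = phi_1 gamma(1) + phi_2 gamma(2) + c_0
  (E1) gamma(1) = phi_1 gamma(0) + phi_2 gamma(1) + c_1
  (E2) gamma(2) = phi_1 gamma(1) + phi_2 gamma(0)
From (E1): gamma(1) = A gamma(0) + B with
  A = phi_1 / (1 - phi_2) = -0.488 / 0.645 = -0.756589,   B = c_1 / (1 - phi_2) = 0 / 0.645 = 0.
Insert (E2) into (E0): gamma(0) (1 - phi_2^2) = phi_1 (1 + phi_2) gamma(1) + c_0.
  phi_1 (1 + phi_2) = (-0.488)(1.355) = -0.66124,   1 - phi_2^2 = 0.873975.
Replace gamma(1) by A gamma(0) + B and collect gamma(0):
  gamma(0) [0.873975 - (-0.66124)(-0.756589)] = c_0 = 4
  gamma(0) * 0.373688 = 4
  gamma(0) = 4 / 0.373688 = 10.704117.
  gamma(1) = A gamma(0) = (-0.756589)(10.704117) = -8.098619.
  gamma(2) = phi_1 gamma(1) + phi_2 gamma(0) = (-0.488)(-8.098619) + (0.355)(10.704117) = 7.752088.
Therefore gamma(2) = 7.7521 (to 4 decimal places).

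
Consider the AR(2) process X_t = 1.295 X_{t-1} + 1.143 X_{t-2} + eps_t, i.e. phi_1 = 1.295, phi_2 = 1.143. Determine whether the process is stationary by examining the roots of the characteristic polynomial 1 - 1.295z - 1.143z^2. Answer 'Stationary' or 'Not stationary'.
\text{Not stationary}

The AR(p) characteristic polynomial is P(z) = 1 - 1.295z - 1.143z^2.
Stationarity requires all roots to lie outside the unit circle, i.e. |z| > 1 for every root.
Set 1 + (-1.295) z + (-1.143) z^2 = 0, i.e. a z^2 + b z + c = 0 with a = -1.143, b = -1.295, c = 1.
Discriminant D = b^2 - 4ac = (-1.295)^2 - 4*(-1.143)*1 = 1.677025 - (-4.572) = 6.249025.
D >= 0, so the roots are real: z = (-b +/- sqrt(D)) / (2a) = (1.295 +/- 2.499805) / (-2.286).
  z_1 = (1.295 + 2.499805) / (-2.286) = -1.66,   |z_1| = 1.66.
  z_2 = (1.295 - 2.499805) / (-2.286) = 0.527,   |z_2| = 0.527.
Moduli of all roots: 1.6600, 0.5270.
All moduli strictly greater than 1? No.
Verdict: Not stationary.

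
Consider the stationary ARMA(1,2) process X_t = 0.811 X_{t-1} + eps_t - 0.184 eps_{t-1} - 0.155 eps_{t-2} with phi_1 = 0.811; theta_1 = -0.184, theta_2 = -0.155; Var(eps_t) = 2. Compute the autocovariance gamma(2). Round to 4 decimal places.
\gamma(2) = 1.5467

Multiply the model equation by X_{t-k} and take expectations. With theta_0 = psi_0 = 1 and psi_j the MA(infinity) weights, this gives
  gamma(k) - sum_i phi_i gamma(k-i) = c_k,
  c_k = sigma^2 * sum_{j=k..q} theta_j psi_{j-k}   (c_k = 0 for k > q),
using gamma(-m) = gamma(m).
psi-weights needed (psi_j = theta_j + sum_i phi_i psi_{j-i}):
  psi_1 = theta_1 + phi_1 = -0.184 + (0.811) = 0.627
  psi_2 = theta_2 + phi_1 psi_1 = -0.155 + (0.811)(0.627) = 0.353497
Right-hand sides:
  c_0 = sigma^2 (1 + theta_1 psi_1 + theta_2 psi_2) = 2 * (1 + (-0.184)(0.627) + (-0.155)(0.353497)) = 2 * 0.82984 = 1.65968
  c_1 = sigma^2 (theta_1 + theta_2 psi_1) = 2 * (-0.184 + (-0.155)(0.627)) = -0.56237
  c_2 = sigma^2 theta_2 = 2 * (-0.155) = -0.31
Equations for k = 0 and k = 1 (AR order 1):
  gamma(0) = phi_1 gamma(1) + c_0
  gamma(1) = phi_1 gamma(0) + c_1
Substituting the second into the first: gamma(0) (1 - phi_1^2) = c_0 + phi_1 c_1, so
  gamma(0) = (c_0 + phi_1 c_1) / (1 - phi_1^2) = (1.65968 + (0.811)(-0.56237)) / (1 - (0.811)^2) = 1.203598 / 0.342279 = 3.516423.
  gamma(1) = phi_1 gamma(0) + c_1 = (0.811)(3.516423) + (-0.56237) = 2.289449.
For k = 2: gamma(2) = phi_1 gamma(1) + c_2
  = (0.811)(2.289449) + (-0.31) = 1.546743.
Therefore gamma(2) = 1.5467 (to 4 decimal places).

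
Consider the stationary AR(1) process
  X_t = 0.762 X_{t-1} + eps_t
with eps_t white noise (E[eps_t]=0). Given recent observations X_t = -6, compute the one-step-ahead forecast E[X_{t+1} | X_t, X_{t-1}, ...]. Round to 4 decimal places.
E[X_{t+1} \mid \mathcal F_t] = -4.5720

For an AR(p) model X_t = c + sum_i phi_i X_{t-i} + eps_t, the
one-step-ahead conditional mean is
  E[X_{t+1} | X_t, ...] = c + sum_i phi_i X_{t+1-i}.
Substitute known values:
  E[X_{t+1} | ...] = (0.762) * (-6)
                   = -4.5720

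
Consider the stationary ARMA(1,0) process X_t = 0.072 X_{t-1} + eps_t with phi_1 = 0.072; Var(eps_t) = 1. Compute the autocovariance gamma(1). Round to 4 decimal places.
\gamma(1) = 0.0724

Multiply the model equation by X_{t-k} and take expectations. With theta_0 = psi_0 = 1 and psi_j the MA(infinity) weights, this gives
  gamma(k) - sum_i phi_i gamma(k-i) = c_k,
  c_k = sigma^2 * sum_{j=k..q} theta_j psi_{j-k}   (c_k = 0 for k > q),
using gamma(-m) = gamma(m).
Pure AR (q = 0): c_0 = sigma^2 = 1, c_k = 0 for k >= 1.
Equations for k = 0 and k = 1 (AR order 1):
  gamma(0) = phi_1 gamma(1) + c_0
  gamma(1) = phi_1 gamma(0) + c_1
Substituting the second into the first: gamma(0) (1 - phi_1^2) = c_0 + phi_1 c_1, so
  gamma(0) = c_0 / (1 - phi_1^2) = 1 / (1 - (0.072)^2) = 1 / 0.994816 = 1.005211.
  gamma(1) = phi_1 gamma(0) = (0.072)(1.005211) = 0.072375.
Therefore gamma(1) = 0.0724 (to 4 decimal places).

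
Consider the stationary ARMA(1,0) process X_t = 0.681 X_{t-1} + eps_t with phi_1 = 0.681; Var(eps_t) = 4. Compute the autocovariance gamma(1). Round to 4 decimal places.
\gamma(1) = 5.0798

Multiply the model equation by X_{t-k} and take expectations. With theta_0 = psi_0 = 1 and psi_j the MA(infinity) weights, this gives
  gamma(k) - sum_i phi_i gamma(k-i) = c_k,
  c_k = sigma^2 * sum_{j=k..q} theta_j psi_{j-k}   (c_k = 0 for k > q),
using gamma(-m) = gamma(m).
Pure AR (q = 0): c_0 = sigma^2 = 4, c_k = 0 for k >= 1.
Equations for k = 0 and k = 1 (AR order 1):
  gamma(0) = phi_1 gamma(1) + c_0
  gamma(1) = phi_1 gamma(0) + c_1
Substituting the second into the first: gamma(0) (1 - phi_1^2) = c_0 + phi_1 c_1, so
  gamma(0) = c_0 / (1 - phi_1^2) = 4 / (1 - (0.681)^2) = 4 / 0.536239 = 7.45936.
  gamma(1) = phi_1 gamma(0) = (0.681)(7.45936) = 5.079824.
Therefore gamma(1) = 5.0798 (to 4 decimal places).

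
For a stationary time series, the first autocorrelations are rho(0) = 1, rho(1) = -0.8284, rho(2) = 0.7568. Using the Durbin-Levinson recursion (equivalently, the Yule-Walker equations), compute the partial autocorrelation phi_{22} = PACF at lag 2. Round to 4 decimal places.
\phi_{22} = 0.2249

The PACF at lag k is phi_{kk}, the last component of the solution
to the Yule-Walker system G_k phi = r_k where
  (G_k)_{ij} = rho(|i - j|), (r_k)_i = rho(i), i,j = 1..k.
Equivalently, Durbin-Levinson gives phi_{kk} iteratively:
  phi_{11} = rho(1)
  phi_{kk} = [rho(k) - sum_{j=1..k-1} phi_{k-1,j} rho(k-j)]
            / [1 - sum_{j=1..k-1} phi_{k-1,j} rho(j)],
  phi_{k,j} = phi_{k-1,j} - phi_{kk} phi_{k-1,k-j},  j = 1..k-1.
Step k = 1:
  phi_11 = rho(1) = -0.8284.
Step k = 2:
  phi_22 = [rho(2) - phi_11 rho(1)] / [1 - phi_11 rho(1)] = [0.7568 - (-0.8284)(-0.8284)] / [1 - (-0.8284)(-0.8284)]
         = 0.07055344 / 0.31375344 = 0.2249.
Therefore phi_{22} = 0.2249.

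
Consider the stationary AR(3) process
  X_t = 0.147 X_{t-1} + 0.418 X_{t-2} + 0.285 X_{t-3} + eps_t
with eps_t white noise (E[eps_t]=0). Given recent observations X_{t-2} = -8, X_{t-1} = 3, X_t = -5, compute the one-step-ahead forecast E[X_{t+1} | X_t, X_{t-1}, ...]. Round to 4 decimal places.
E[X_{t+1} \mid \mathcal F_t] = -1.7610

For an AR(p) model X_t = c + sum_i phi_i X_{t-i} + eps_t, the
one-step-ahead conditional mean is
  E[X_{t+1} | X_t, ...] = c + sum_i phi_i X_{t+1-i}.
Substitute known values:
  E[X_{t+1} | ...] = (0.147) * (-5) + (0.418) * (3) + (0.285) * (-8)
                   = -1.7610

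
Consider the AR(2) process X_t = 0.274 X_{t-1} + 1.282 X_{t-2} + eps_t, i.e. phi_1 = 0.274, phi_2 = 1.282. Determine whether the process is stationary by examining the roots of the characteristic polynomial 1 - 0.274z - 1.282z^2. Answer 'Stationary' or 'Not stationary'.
\text{Not stationary}

The AR(p) characteristic polynomial is P(z) = 1 - 0.274z - 1.282z^2.
Stationarity requires all roots to lie outside the unit circle, i.e. |z| > 1 for every root.
Set 1 + (-0.274) z + (-1.282) z^2 = 0, i.e. a z^2 + b z + c = 0 with a = -1.282, b = -0.274, c = 1.
Discriminant D = b^2 - 4ac = (-0.274)^2 - 4*(-1.282)*1 = 0.075076 - (-5.128) = 5.203076.
D >= 0, so the roots are real: z = (-b +/- sqrt(D)) / (2a) = (0.274 +/- 2.281025) / (-2.564).
  z_1 = (0.274 + 2.281025) / (-2.564) = -0.9965,   |z_1| = 0.9965.
  z_2 = (0.274 - 2.281025) / (-2.564) = 0.7828,   |z_2| = 0.7828.
Moduli of all roots: 0.9965, 0.7828.
All moduli strictly greater than 1? No.
Verdict: Not stationary.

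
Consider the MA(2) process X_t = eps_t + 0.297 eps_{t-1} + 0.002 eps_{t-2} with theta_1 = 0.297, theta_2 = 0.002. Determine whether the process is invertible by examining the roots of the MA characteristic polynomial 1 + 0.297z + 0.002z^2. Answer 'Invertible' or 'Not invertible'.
\text{Invertible}

The MA(q) characteristic polynomial is P(z) = 1 + 0.297z + 0.002z^2.
Invertibility requires all roots to lie outside the unit circle, i.e. |z| > 1 for every root.
Set 1 + (0.297) z + (0.002) z^2 = 0, i.e. a z^2 + b z + c = 0 with a = 0.002, b = 0.297, c = 1.
Discriminant D = b^2 - 4ac = (0.297)^2 - 4*(0.002)*1 = 0.088209 - (0.008) = 0.080209.
D >= 0, so the roots are real: z = (-b +/- sqrt(D)) / (2a) = (-0.297 +/- 0.283212) / (0.004).
  z_1 = (-0.297 + 0.283212) / (0.004) = -3.447,   |z_1| = 3.447.
  z_2 = (-0.297 - 0.283212) / (0.004) = -145.053,   |z_2| = 145.053.
Moduli of all roots: 3.4470, 145.0530.
All moduli strictly greater than 1? Yes.
Verdict: Invertible.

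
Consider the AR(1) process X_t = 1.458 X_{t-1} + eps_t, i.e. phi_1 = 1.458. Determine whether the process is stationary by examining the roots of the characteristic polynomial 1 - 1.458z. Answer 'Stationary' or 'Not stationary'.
\text{Not stationary}

The AR(p) characteristic polynomial is P(z) = 1 - 1.458z.
Stationarity requires all roots to lie outside the unit circle, i.e. |z| > 1 for every root.
This is linear in z: 1 + (-1.458) z = 0  =>  z = -1/(-1.458) = 0.685871,  |z| = 0.685871.
Moduli of all roots: 0.6859.
All moduli strictly greater than 1? No.
Verdict: Not stationary.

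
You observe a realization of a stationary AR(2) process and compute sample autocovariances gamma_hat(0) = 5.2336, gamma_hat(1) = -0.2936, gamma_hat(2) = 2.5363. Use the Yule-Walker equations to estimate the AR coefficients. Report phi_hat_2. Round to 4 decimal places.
\hat\phi_{2} = 0.4830

The Yule-Walker equations for an AR(p) process read, in matrix form,
  Gamma_p phi = r_p,   with   (Gamma_p)_{ij} = gamma(|i - j|),
                       (r_p)_i = gamma(i),   i,j = 1..p.
Substitute the sample gammas (Toeplitz matrix and right-hand side of size 2):
  Gamma_p = [[5.2336, -0.2936], [-0.2936, 5.2336]]
  r_p     = [-0.2936, 2.5363]
Written out:
  5.2336 phi_1 - 0.2936 phi_2 = -0.2936
  -0.2936 phi_1 + 5.2336 phi_2 = 2.5363
Solve by Cramer's rule:
  det = gamma(0)^2 - gamma(1)^2 = (5.2336)^2 - (-0.2936)^2 = 27.39056896 - 0.08620096 = 27.304368
  phi_hat_1 = [gamma(1) gamma(0) - gamma(1) gamma(2)] / det = [(-0.2936)(5.2336) - (-0.2936)(2.5363)] / 27.304368 = -0.79192728 / 27.304368 = -0.029
  phi_hat_2 = [gamma(0) gamma(2) - gamma(1)^2] / det = [(5.2336)(2.5363) - (-0.2936)^2] / 27.304368 = 13.18777872 / 27.304368 = 0.483
So phi_hat = [-0.0290, 0.4830].
Therefore phi_hat_2 = 0.4830.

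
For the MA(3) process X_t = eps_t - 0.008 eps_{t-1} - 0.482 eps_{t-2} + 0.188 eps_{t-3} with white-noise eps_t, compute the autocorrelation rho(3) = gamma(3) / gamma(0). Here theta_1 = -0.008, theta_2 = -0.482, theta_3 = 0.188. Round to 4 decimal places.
\rho(3) = 0.1483

For an MA(q) process with theta_0 = 1, the autocovariance is
  gamma(k) = sigma^2 * sum_{i=0..q-k} theta_i * theta_{i+k},
and rho(k) = gamma(k) / gamma(0). Sigma^2 cancels.
  numerator   = (1)*(0.188) = 0.188.
  denominator = (1)^2 + (-0.008)^2 + (-0.482)^2 + (0.188)^2 = 1.267732.
  rho(3) = 0.188 / 1.267732 = 0.1483.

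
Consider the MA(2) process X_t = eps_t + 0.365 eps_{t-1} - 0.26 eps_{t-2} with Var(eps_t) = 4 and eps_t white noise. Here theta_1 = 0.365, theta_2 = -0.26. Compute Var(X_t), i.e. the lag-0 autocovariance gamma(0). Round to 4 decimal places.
\gamma(0) = 4.8033

For an MA(q) process X_t = eps_t + sum_i theta_i eps_{t-i} with
Var(eps_t) = sigma^2, the variance is
  gamma(0) = sigma^2 * (1 + sum_i theta_i^2).
  sum_i theta_i^2 = (0.365)^2 + (-0.26)^2 = 0.133225 + 0.0676 = 0.200825.
  gamma(0) = 4 * (1 + 0.200825) = 4 * 1.200825 = 4.8033.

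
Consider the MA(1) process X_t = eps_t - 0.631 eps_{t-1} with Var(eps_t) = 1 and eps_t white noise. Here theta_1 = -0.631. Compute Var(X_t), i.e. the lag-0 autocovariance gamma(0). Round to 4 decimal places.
\gamma(0) = 1.3982

For an MA(q) process X_t = eps_t + sum_i theta_i eps_{t-i} with
Var(eps_t) = sigma^2, the variance is
  gamma(0) = sigma^2 * (1 + sum_i theta_i^2).
  sum_i theta_i^2 = (-0.631)^2 = 0.398161.
  gamma(0) = 1 * (1 + 0.398161) = 1 * 1.398161 = 1.398161, which rounds to 1.3982.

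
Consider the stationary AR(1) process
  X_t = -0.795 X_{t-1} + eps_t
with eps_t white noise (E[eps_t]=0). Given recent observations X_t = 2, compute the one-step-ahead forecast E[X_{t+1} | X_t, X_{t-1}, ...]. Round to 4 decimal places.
E[X_{t+1} \mid \mathcal F_t] = -1.5900

For an AR(p) model X_t = c + sum_i phi_i X_{t-i} + eps_t, the
one-step-ahead conditional mean is
  E[X_{t+1} | X_t, ...] = c + sum_i phi_i X_{t+1-i}.
Substitute known values:
  E[X_{t+1} | ...] = (-0.795) * (2)
                   = -1.5900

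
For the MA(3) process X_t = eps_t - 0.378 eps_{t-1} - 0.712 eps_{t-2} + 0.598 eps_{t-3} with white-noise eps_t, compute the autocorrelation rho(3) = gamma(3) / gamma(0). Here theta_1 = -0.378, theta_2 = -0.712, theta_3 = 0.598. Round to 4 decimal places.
\rho(3) = 0.2979

For an MA(q) process with theta_0 = 1, the autocovariance is
  gamma(k) = sigma^2 * sum_{i=0..q-k} theta_i * theta_{i+k},
and rho(k) = gamma(k) / gamma(0). Sigma^2 cancels.
  numerator   = (1)*(0.598) = 0.598.
  denominator = (1)^2 + (-0.378)^2 + (-0.712)^2 + (0.598)^2 = 2.007432.
  rho(3) = 0.598 / 2.007432 = 0.2979.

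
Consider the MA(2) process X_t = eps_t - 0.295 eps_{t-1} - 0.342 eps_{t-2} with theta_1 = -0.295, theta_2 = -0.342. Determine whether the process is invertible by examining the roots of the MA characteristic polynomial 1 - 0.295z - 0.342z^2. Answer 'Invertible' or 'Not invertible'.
\text{Invertible}

The MA(q) characteristic polynomial is P(z) = 1 - 0.295z - 0.342z^2.
Invertibility requires all roots to lie outside the unit circle, i.e. |z| > 1 for every root.
Set 1 + (-0.295) z + (-0.342) z^2 = 0, i.e. a z^2 + b z + c = 0 with a = -0.342, b = -0.295, c = 1.
Discriminant D = b^2 - 4ac = (-0.295)^2 - 4*(-0.342)*1 = 0.087025 - (-1.368) = 1.455025.
D >= 0, so the roots are real: z = (-b +/- sqrt(D)) / (2a) = (0.295 +/- 1.206244) / (-0.684).
  z_1 = (0.295 + 1.206244) / (-0.684) = -2.1948,   |z_1| = 2.1948.
  z_2 = (0.295 - 1.206244) / (-0.684) = 1.3322,   |z_2| = 1.3322.
Moduli of all roots: 2.1948, 1.3322.
All moduli strictly greater than 1? Yes.
Verdict: Invertible.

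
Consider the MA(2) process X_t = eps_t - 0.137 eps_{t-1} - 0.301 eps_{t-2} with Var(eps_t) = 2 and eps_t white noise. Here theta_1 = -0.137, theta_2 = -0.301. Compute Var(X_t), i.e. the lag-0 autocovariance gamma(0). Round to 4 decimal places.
\gamma(0) = 2.2187

For an MA(q) process X_t = eps_t + sum_i theta_i eps_{t-i} with
Var(eps_t) = sigma^2, the variance is
  gamma(0) = sigma^2 * (1 + sum_i theta_i^2).
  sum_i theta_i^2 = (-0.137)^2 + (-0.301)^2 = 0.018769 + 0.090601 = 0.10937.
  gamma(0) = 2 * (1 + 0.10937) = 2 * 1.10937 = 2.21874, which rounds to 2.2187.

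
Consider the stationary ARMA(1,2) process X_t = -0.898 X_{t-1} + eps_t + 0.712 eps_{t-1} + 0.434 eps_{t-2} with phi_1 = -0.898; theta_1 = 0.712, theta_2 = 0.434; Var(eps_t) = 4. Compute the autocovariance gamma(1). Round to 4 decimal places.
\gamma(1) = -7.8935

Multiply the model equation by X_{t-k} and take expectations. With theta_0 = psi_0 = 1 and psi_j the MA(infinity) weights, this gives
  gamma(k) - sum_i phi_i gamma(k-i) = c_k,
  c_k = sigma^2 * sum_{j=k..q} theta_j psi_{j-k}   (c_k = 0 for k > q),
using gamma(-m) = gamma(m).
psi-weights needed (psi_j = theta_j + sum_i phi_i psi_{j-i}):
  psi_1 = theta_1 + phi_1 = 0.712 + (-0.898) = -0.186
  psi_2 = theta_2 + phi_1 psi_1 = 0.434 + (-0.898)(-0.186) = 0.601028
Right-hand sides:
  c_0 = sigma^2 (1 + theta_1 psi_1 + theta_2 psi_2) = 4 * (1 + (0.712)(-0.186) + (0.434)(0.601028)) = 4 * 1.128414 = 4.513657
  c_1 = sigma^2 (theta_1 + theta_2 psi_1) = 4 * (0.712 + (0.434)(-0.186)) = 2.525104
  c_2 = sigma^2 theta_2 = 4 * (0.434) = 1.736
Equations for k = 0 and k = 1 (AR order 1):
  gamma(0) = phi_1 gamma(1) + c_0
  gamma(1) = phi_1 gamma(0) + c_1
Substituting the second into the first: gamma(0) (1 - phi_1^2) = c_0 + phi_1 c_1, so
  gamma(0) = (c_0 + phi_1 c_1) / (1 - phi_1^2) = (4.513657 + (-0.898)(2.525104)) / (1 - (-0.898)^2) = 2.246113 / 0.193596 = 11.602064.
  gamma(1) = phi_1 gamma(0) + c_1 = (-0.898)(11.602064) + (2.525104) = -7.89355.
Therefore gamma(1) = -7.8935 (to 4 decimal places).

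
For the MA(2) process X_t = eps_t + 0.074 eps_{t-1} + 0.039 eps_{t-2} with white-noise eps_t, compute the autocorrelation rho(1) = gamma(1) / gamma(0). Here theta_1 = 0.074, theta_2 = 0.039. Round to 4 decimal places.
\rho(1) = 0.0764

For an MA(q) process with theta_0 = 1, the autocovariance is
  gamma(k) = sigma^2 * sum_{i=0..q-k} theta_i * theta_{i+k},
and rho(k) = gamma(k) / gamma(0). Sigma^2 cancels.
  numerator   = (1)*(0.074) + (0.074)*(0.039) = 0.076886.
  denominator = (1)^2 + (0.074)^2 + (0.039)^2 = 1.006997.
  rho(1) = 0.076886 / 1.006997 = 0.0764.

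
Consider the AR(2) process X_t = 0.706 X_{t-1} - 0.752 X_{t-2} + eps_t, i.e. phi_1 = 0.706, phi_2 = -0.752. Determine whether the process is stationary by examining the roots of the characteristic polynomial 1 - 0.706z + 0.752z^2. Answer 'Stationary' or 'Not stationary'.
\text{Stationary}

The AR(p) characteristic polynomial is P(z) = 1 - 0.706z + 0.752z^2.
Stationarity requires all roots to lie outside the unit circle, i.e. |z| > 1 for every root.
Set 1 + (-0.706) z + (0.752) z^2 = 0, i.e. a z^2 + b z + c = 0 with a = 0.752, b = -0.706, c = 1.
Discriminant D = b^2 - 4ac = (-0.706)^2 - 4*(0.752)*1 = 0.498436 - (3.008) = -2.509564.
D < 0, so the roots are the complex-conjugate pair z = (-b +/- i sqrt(-D)) / (2a) = 0.4694 +/- 1.0533i.
For a conjugate pair |z|^2 = z * conj(z) = (product of roots) = c/a = 1/(0.752) = 1.329787, so |z| = sqrt(1.329787) = 1.1532 for both roots.
Moduli of all roots: 1.1532, 1.1532.
All moduli strictly greater than 1? Yes.
Verdict: Stationary.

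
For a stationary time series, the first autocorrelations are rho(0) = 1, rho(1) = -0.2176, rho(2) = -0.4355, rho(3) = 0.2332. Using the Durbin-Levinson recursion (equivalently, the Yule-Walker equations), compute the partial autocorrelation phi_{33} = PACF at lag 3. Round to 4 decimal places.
\phi_{33} = -0.0281

The PACF at lag k is phi_{kk}, the last component of the solution
to the Yule-Walker system G_k phi = r_k where
  (G_k)_{ij} = rho(|i - j|), (r_k)_i = rho(i), i,j = 1..k.
Equivalently, Durbin-Levinson gives phi_{kk} iteratively:
  phi_{11} = rho(1)
  phi_{kk} = [rho(k) - sum_{j=1..k-1} phi_{k-1,j} rho(k-j)]
            / [1 - sum_{j=1..k-1} phi_{k-1,j} rho(j)],
  phi_{k,j} = phi_{k-1,j} - phi_{kk} phi_{k-1,k-j},  j = 1..k-1.
Step k = 1:
  phi_11 = rho(1) = -0.2176.
Step k = 2:
  phi_22 = [rho(2) - phi_11 rho(1)] / [1 - phi_11 rho(1)] = [-0.4355 - (-0.2176)(-0.2176)] / [1 - (-0.2176)(-0.2176)]
         = -0.48284976 / 0.95265024 = -0.506849.
  Update: phi_21 = phi_11 - phi_22 phi_11 = -0.2176 - (-0.506849)(-0.2176) = -0.32789.
Step k = 3:
  phi_33 = [rho(3) - phi_21 rho(2) - phi_22 rho(1)] / [1 - phi_21 rho(1) - phi_22 rho(2)]
    numerator   = 0.2332 - (-0.32789)(-0.4355) - (-0.506849)(-0.2176) = -0.01988657
    denominator = 1 - (-0.32789)(-0.2176) - (-0.506849)(-0.4355) = 0.70791835
  phi_33 = -0.01988657 / 0.70791835 = -0.0281.
Therefore phi_{33} = -0.0281.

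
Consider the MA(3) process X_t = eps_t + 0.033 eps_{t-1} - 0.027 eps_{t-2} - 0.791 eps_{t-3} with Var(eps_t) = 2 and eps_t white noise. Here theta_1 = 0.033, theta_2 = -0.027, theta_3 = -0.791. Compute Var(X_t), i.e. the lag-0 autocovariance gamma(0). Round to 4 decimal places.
\gamma(0) = 3.2550

For an MA(q) process X_t = eps_t + sum_i theta_i eps_{t-i} with
Var(eps_t) = sigma^2, the variance is
  gamma(0) = sigma^2 * (1 + sum_i theta_i^2).
  sum_i theta_i^2 = (0.033)^2 + (-0.027)^2 + (-0.791)^2 = 0.001089 + 0.000729 + 0.625681 = 0.627499.
  gamma(0) = 2 * (1 + 0.627499) = 2 * 1.627499 = 3.254998, which rounds to 3.2550.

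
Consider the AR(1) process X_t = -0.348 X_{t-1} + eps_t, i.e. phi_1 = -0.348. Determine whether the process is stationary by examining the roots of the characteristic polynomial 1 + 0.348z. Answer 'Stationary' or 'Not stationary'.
\text{Stationary}

The AR(p) characteristic polynomial is P(z) = 1 + 0.348z.
Stationarity requires all roots to lie outside the unit circle, i.e. |z| > 1 for every root.
This is linear in z: 1 + (0.348) z = 0  =>  z = -1/(0.348) = -2.873563,  |z| = 2.873563.
Moduli of all roots: 2.8736.
All moduli strictly greater than 1? Yes.
Verdict: Stationary.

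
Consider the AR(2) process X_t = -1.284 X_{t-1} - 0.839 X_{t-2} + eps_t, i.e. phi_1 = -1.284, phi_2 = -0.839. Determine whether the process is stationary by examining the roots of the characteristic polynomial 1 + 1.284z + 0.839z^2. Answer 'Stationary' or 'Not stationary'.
\text{Stationary}

The AR(p) characteristic polynomial is P(z) = 1 + 1.284z + 0.839z^2.
Stationarity requires all roots to lie outside the unit circle, i.e. |z| > 1 for every root.
Set 1 + (1.284) z + (0.839) z^2 = 0, i.e. a z^2 + b z + c = 0 with a = 0.839, b = 1.284, c = 1.
Discriminant D = b^2 - 4ac = (1.284)^2 - 4*(0.839)*1 = 1.648656 - (3.356) = -1.707344.
D < 0, so the roots are the complex-conjugate pair z = (-b +/- i sqrt(-D)) / (2a) = -0.7652 +/- 0.7787i.
For a conjugate pair |z|^2 = z * conj(z) = (product of roots) = c/a = 1/(0.839) = 1.191895, so |z| = sqrt(1.191895) = 1.0917 for both roots.
Moduli of all roots: 1.0917, 1.0917.
All moduli strictly greater than 1? Yes.
Verdict: Stationary.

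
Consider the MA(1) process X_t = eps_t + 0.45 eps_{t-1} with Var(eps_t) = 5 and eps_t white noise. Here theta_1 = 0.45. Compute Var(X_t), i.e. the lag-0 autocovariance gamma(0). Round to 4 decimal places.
\gamma(0) = 6.0125

For an MA(q) process X_t = eps_t + sum_i theta_i eps_{t-i} with
Var(eps_t) = sigma^2, the variance is
  gamma(0) = sigma^2 * (1 + sum_i theta_i^2).
  sum_i theta_i^2 = (0.45)^2 = 0.2025.
  gamma(0) = 5 * (1 + 0.2025) = 5 * 1.2025 = 6.0125.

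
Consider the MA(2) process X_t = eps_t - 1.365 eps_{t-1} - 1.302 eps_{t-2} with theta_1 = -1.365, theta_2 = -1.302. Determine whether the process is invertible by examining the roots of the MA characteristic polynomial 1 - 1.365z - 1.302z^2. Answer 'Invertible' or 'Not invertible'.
\text{Not invertible}

The MA(q) characteristic polynomial is P(z) = 1 - 1.365z - 1.302z^2.
Invertibility requires all roots to lie outside the unit circle, i.e. |z| > 1 for every root.
Set 1 + (-1.365) z + (-1.302) z^2 = 0, i.e. a z^2 + b z + c = 0 with a = -1.302, b = -1.365, c = 1.
Discriminant D = b^2 - 4ac = (-1.365)^2 - 4*(-1.302)*1 = 1.863225 - (-5.208) = 7.071225.
D >= 0, so the roots are real: z = (-b +/- sqrt(D)) / (2a) = (1.365 +/- 2.659178) / (-2.604).
  z_1 = (1.365 + 2.659178) / (-2.604) = -1.5454,   |z_1| = 1.5454.
  z_2 = (1.365 - 2.659178) / (-2.604) = 0.497,   |z_2| = 0.497.
Moduli of all roots: 1.5454, 0.4970.
All moduli strictly greater than 1? No.
Verdict: Not invertible.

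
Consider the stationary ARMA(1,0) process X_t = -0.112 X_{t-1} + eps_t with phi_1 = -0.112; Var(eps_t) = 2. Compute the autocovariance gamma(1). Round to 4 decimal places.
\gamma(1) = -0.2268

Multiply the model equation by X_{t-k} and take expectations. With theta_0 = psi_0 = 1 and psi_j the MA(infinity) weights, this gives
  gamma(k) - sum_i phi_i gamma(k-i) = c_k,
  c_k = sigma^2 * sum_{j=k..q} theta_j psi_{j-k}   (c_k = 0 for k > q),
using gamma(-m) = gamma(m).
Pure AR (q = 0): c_0 = sigma^2 = 2, c_k = 0 for k >= 1.
Equations for k = 0 and k = 1 (AR order 1):
  gamma(0) = phi_1 gamma(1) + c_0
  gamma(1) = phi_1 gamma(0) + c_1
Substituting the second into the first: gamma(0) (1 - phi_1^2) = c_0 + phi_1 c_1, so
  gamma(0) = c_0 / (1 - phi_1^2) = 2 / (1 - (-0.112)^2) = 2 / 0.987456 = 2.025407.
  gamma(1) = phi_1 gamma(0) = (-0.112)(2.025407) = -0.226846.
Therefore gamma(1) = -0.2268 (to 4 decimal places).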